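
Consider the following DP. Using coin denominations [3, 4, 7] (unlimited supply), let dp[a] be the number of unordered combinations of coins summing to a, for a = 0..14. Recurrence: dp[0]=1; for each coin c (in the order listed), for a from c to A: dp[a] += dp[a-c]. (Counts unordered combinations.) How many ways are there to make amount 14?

after  coin     0     1     2     3     4     5     6     7     8     9    10    11    12    13    14
          3     1     0     0     1     0     0     1     0     0     1     0     0     1     0     0
          4     1     0     0     1     1     0     1     1     1     1     1     1     2     1     1
          7     1     0     0     1     1     0     1     2     1     1     2     2     2     2     3

3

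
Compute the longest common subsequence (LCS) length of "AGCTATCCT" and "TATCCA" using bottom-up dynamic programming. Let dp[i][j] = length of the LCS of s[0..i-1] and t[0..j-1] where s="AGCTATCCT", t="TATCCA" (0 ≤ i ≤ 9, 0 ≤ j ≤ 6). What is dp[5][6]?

   ''  T  A  T  C  C  A
''  0  0  0  0  0  0  0
 A  0  0  1  1  1  1  1
 G  0  0  1  1  1  1  1
 C  0  0  1  1  2  2  2
 T  0  1  1  2  2  2  2
 A  0  1  2  2  2  2  3
 T  0  1  2  3  3  3  3
 C  0  1  2  3  4  4  4
 C  0  1  2  3  4  5  5
 T  0  1  2  3  4  5  5

3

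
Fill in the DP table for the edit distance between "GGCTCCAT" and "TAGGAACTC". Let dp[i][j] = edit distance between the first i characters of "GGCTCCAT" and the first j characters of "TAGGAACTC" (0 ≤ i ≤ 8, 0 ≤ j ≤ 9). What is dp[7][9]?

6

   ''  T  A  G  G  A  A  C  T  C
''  0  1  2  3  4  5  6  7  8  9
 G  1  1  2  2  3  4  5  6  7  8
 G  2  2  2  2  2  3  4  5  6  7
 C  3  3  3  3  3  3  4  4  5  6
 T  4  3  4  4  4  4  4  5  4  5
 C  5  4  4  5  5  5  5  4  5  4
 C  6  5  5  5  6  6  6  5  5  5
 A  7  6  5  6  6  6  6  6  6  6
 T  8  7  6  6  7  7  7  7  6  7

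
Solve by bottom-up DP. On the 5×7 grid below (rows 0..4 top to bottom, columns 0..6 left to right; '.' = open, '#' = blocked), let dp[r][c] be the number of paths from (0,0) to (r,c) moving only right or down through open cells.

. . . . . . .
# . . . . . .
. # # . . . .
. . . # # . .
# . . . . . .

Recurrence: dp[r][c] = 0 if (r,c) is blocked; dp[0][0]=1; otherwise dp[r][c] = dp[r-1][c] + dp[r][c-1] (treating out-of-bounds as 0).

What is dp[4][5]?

12

r\c   0   1   2   3   4   5   6
  0   1   1   1   1   1   1   1
  1   0   1   2   3   4   5   6
  2   0   0   0   3   7  12  18
  3   0   0   0   0   0  12  30
  4   0   0   0   0   0  12  42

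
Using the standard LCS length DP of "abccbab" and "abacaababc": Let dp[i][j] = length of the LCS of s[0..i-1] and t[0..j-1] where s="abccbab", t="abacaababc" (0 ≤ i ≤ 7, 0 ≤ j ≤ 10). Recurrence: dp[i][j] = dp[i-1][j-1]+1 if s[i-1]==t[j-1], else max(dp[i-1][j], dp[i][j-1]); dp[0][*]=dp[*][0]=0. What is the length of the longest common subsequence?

6

   ''  a  b  a  c  a  a  b  a  b  c
''  0  0  0  0  0  0  0  0  0  0  0
 a  0  1  1  1  1  1  1  1  1  1  1
 b  0  1  2  2  2  2  2  2  2  2  2
 c  0  1  2  2  3  3  3  3  3  3  3
 c  0  1  2  2  3  3  3  3  3  3  4
 b  0  1  2  2  3  3  3  4  4  4  4
 a  0  1  2  3  3  4  4  4  5  5  5
 b  0  1  2  3  3  4  4  5  5  6  6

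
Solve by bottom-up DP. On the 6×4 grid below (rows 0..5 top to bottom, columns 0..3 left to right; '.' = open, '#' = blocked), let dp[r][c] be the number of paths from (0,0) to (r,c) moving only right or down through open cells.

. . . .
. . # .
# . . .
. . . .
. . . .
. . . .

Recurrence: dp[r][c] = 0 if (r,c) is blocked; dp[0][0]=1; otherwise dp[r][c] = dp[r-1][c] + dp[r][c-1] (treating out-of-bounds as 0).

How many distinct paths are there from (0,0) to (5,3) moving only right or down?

21

r\c   0   1   2   3
  0   1   1   1   1
  1   1   2   0   1
  2   0   2   2   3
  3   0   2   4   7
  4   0   2   6  13
  5   0   2   8  21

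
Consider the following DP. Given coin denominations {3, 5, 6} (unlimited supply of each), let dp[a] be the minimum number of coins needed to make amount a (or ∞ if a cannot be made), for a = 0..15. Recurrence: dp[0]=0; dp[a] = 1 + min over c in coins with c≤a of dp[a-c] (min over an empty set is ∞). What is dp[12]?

 a  0  1  2  3  4  5  6  7  8  9 10 11 12 13 14 15
dp  0  -  -  1  -  1  1  -  2  2  2  2  2  3  3  3
(- denotes ∞ / unreachable)

2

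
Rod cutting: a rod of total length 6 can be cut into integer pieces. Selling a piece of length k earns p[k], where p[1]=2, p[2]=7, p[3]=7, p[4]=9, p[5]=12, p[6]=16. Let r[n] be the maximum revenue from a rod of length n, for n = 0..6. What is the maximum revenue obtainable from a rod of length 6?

21

   n    0    1    2    3    4    5    6
r[n]    0    2    7    9   14   16   21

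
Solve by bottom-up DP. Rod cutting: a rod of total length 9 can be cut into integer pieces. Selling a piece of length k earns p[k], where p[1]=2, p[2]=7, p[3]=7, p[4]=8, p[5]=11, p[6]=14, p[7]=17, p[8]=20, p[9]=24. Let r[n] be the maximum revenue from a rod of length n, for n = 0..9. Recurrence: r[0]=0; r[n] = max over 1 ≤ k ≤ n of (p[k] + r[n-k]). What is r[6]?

21

   n    0    1    2    3    4    5    6    7    8    9
r[n]    0    2    7    9   14   16   21   23   28   30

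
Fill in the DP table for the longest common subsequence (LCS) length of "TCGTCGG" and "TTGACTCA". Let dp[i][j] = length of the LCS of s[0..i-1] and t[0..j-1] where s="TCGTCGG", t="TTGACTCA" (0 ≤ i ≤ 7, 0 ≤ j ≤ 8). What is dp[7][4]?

3

   ''  T  T  G  A  C  T  C  A
''  0  0  0  0  0  0  0  0  0
 T  0  1  1  1  1  1  1  1  1
 C  0  1  1  1  1  2  2  2  2
 G  0  1  1  2  2  2  2  2  2
 T  0  1  2  2  2  2  3  3  3
 C  0  1  2  2  2  3  3  4  4
 G  0  1  2  3  3  3  3  4  4
 G  0  1  2  3  3  3  3  4  4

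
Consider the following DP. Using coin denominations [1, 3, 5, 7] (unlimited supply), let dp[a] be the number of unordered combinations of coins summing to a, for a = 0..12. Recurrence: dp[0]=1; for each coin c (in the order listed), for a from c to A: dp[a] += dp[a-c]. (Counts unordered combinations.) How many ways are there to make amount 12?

after  coin     0     1     2     3     4     5     6     7     8     9    10    11    12
          1     1     1     1     1     1     1     1     1     1     1     1     1     1
          3     1     1     1     2     2     2     3     3     3     4     4     4     5
          5     1     1     1     2     2     3     4     4     5     6     7     8     9
          7     1     1     1     2     2     3     4     5     6     7     9    10    12

12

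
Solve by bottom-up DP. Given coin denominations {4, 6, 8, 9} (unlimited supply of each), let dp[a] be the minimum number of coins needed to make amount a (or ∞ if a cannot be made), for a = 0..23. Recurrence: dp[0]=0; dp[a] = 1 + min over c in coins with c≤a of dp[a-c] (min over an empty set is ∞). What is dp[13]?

2

 a  0  1  2  3  4  5  6  7  8  9 10 11 12 13 14 15 16 17 18 19 20 21 22 23
dp  0  -  -  -  1  -  1  -  1  1  2  -  2  2  2  2  2  2  2  3  3  3  3  3
(- denotes ∞ / unreachable)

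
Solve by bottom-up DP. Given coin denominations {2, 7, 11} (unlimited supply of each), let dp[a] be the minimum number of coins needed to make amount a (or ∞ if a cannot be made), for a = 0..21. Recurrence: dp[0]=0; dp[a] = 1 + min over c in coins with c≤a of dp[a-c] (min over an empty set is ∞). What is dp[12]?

 a  0  1  2  3  4  5  6  7  8  9 10 11 12 13 14 15 16 17 18 19 20 21
dp  0  -  1  -  2  -  3  1  4  2  5  1  6  2  2  3  3  4  2  5  3  3
(- denotes ∞ / unreachable)

6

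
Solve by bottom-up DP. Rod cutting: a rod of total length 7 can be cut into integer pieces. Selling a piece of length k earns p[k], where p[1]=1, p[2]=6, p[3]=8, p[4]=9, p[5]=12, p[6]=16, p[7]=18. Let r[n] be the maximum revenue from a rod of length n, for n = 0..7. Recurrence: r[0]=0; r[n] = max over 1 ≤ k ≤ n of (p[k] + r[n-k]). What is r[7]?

   n    0    1    2    3    4    5    6    7
r[n]    0    1    6    8   12   14   18   20

20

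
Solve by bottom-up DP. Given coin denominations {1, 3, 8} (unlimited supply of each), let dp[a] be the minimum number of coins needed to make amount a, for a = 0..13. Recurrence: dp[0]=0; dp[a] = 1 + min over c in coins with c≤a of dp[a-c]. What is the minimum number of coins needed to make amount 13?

 a  0  1  2  3  4  5  6  7  8  9 10 11 12 13
dp  0  1  2  1  2  3  2  3  1  2  3  2  3  4

4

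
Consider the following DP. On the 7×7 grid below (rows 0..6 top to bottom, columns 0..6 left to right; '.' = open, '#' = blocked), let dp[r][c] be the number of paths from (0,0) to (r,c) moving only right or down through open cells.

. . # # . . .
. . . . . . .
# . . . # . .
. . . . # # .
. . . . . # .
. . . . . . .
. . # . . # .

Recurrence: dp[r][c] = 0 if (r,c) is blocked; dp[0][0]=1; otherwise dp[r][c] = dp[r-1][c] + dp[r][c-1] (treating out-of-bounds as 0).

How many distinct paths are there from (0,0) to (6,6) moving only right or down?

54

r\c   0   1   2   3   4   5   6
  0   1   1   0   0   0   0   0
  1   1   2   2   2   2   2   2
  2   0   2   4   6   0   2   4
  3   0   2   6  12   0   0   4
  4   0   2   8  20  20   0   4
  5   0   2  10  30  50  50  54
  6   0   2   0  30  80   0  54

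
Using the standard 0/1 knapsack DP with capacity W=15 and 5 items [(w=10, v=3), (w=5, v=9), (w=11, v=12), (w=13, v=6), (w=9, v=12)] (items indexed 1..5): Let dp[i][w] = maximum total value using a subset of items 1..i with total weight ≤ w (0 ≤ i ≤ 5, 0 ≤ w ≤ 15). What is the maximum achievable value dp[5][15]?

i\w   0   1   2   3   4   5   6   7   8   9  10  11  12  13  14  15
  0   0   0   0   0   0   0   0   0   0   0   0   0   0   0   0   0
  1   0   0   0   0   0   0   0   0   0   0   3   3   3   3   3   3
  2   0   0   0   0   0   9   9   9   9   9   9   9   9   9   9  12
  3   0   0   0   0   0   9   9   9   9   9   9  12  12  12  12  12
  4   0   0   0   0   0   9   9   9   9   9   9  12  12  12  12  12
  5   0   0   0   0   0   9   9   9   9  12  12  12  12  12  21  21

21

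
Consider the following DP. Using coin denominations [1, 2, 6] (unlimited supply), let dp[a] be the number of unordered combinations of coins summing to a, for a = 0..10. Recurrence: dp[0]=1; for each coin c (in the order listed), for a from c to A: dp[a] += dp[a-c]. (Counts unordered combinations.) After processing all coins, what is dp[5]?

after  coin     0     1     2     3     4     5     6     7     8     9    10
          1     1     1     1     1     1     1     1     1     1     1     1
          2     1     1     2     2     3     3     4     4     5     5     6
          6     1     1     2     2     3     3     5     5     7     7     9

3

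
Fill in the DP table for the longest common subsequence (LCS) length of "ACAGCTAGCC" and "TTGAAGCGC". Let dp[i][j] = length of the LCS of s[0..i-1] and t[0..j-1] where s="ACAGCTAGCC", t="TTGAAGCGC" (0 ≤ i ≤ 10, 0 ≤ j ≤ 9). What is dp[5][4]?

   ''  T  T  G  A  A  G  C  G  C
''  0  0  0  0  0  0  0  0  0  0
 A  0  0  0  0  1  1  1  1  1  1
 C  0  0  0  0  1  1  1  2  2  2
 A  0  0  0  0  1  2  2  2  2  2
 G  0  0  0  1  1  2  3  3  3  3
 C  0  0  0  1  1  2  3  4  4  4
 T  0  1  1  1  1  2  3  4  4  4
 A  0  1  1  1  2  2  3  4  4  4
 G  0  1  1  2  2  2  3  4  5  5
 C  0  1  1  2  2  2  3  4  5  6
 C  0  1  1  2  2  2  3  4  5  6

1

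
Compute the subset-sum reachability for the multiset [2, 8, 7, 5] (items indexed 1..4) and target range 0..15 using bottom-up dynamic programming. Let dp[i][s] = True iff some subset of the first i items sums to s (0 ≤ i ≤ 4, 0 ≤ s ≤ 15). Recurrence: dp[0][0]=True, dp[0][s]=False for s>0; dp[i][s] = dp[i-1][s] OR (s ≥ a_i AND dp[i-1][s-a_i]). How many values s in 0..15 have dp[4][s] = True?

i\s   0   1   2   3   4   5   6   7   8   9  10  11  12  13  14  15
  0   T   F   F   F   F   F   F   F   F   F   F   F   F   F   F   F
  1   T   F   T   F   F   F   F   F   F   F   F   F   F   F   F   F
  2   T   F   T   F   F   F   F   F   T   F   T   F   F   F   F   F
  3   T   F   T   F   F   F   F   T   T   T   T   F   F   F   F   T
  4   T   F   T   F   F   T   F   T   T   T   T   F   T   T   T   T

11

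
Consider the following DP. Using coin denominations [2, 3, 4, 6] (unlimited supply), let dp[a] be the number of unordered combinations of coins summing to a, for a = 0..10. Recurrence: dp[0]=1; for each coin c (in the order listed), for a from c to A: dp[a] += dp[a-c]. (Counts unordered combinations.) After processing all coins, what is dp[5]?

1

after  coin     0     1     2     3     4     5     6     7     8     9    10
          2     1     0     1     0     1     0     1     0     1     0     1
          3     1     0     1     1     1     1     2     1     2     2     2
          4     1     0     1     1     2     1     3     2     4     3     5
          6     1     0     1     1     2     1     4     2     5     4     7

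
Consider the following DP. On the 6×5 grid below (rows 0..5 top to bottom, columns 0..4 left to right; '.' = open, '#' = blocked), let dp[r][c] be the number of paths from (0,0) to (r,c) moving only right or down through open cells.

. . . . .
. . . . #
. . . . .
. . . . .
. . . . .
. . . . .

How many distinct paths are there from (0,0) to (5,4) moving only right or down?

r\c   0   1   2   3   4
  0   1   1   1   1   1
  1   1   2   3   4   0
  2   1   3   6  10  10
  3   1   4  10  20  30
  4   1   5  15  35  65
  5   1   6  21  56 121

121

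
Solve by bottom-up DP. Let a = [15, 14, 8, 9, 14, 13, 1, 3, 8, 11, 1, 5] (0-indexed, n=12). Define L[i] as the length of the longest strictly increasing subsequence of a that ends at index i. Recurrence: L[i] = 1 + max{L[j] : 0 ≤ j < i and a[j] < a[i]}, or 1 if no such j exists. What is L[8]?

3

   i    0    1    2    3    4    5    6    7    8    9   10   11
a[i]   15   14    8    9   14   13    1    3    8   11    1    5
L[i]    1    1    1    2    3    3    1    2    3    4    1    3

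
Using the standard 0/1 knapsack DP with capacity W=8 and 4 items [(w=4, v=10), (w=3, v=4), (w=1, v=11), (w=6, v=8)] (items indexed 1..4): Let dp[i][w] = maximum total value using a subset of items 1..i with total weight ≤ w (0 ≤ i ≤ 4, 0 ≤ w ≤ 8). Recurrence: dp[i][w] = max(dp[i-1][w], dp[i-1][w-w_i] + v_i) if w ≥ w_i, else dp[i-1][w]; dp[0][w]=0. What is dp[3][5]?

21

i\w   0   1   2   3   4   5   6   7   8
  0   0   0   0   0   0   0   0   0   0
  1   0   0   0   0  10  10  10  10  10
  2   0   0   0   4  10  10  10  14  14
  3   0  11  11  11  15  21  21  21  25
  4   0  11  11  11  15  21  21  21  25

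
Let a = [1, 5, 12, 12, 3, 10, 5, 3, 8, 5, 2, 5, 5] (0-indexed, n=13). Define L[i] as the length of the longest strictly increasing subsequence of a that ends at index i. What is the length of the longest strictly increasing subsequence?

4

   i    0    1    2    3    4    5    6    7    8    9   10   11   12
a[i]    1    5   12   12    3   10    5    3    8    5    2    5    5
L[i]    1    2    3    3    2    3    3    2    4    3    2    3    3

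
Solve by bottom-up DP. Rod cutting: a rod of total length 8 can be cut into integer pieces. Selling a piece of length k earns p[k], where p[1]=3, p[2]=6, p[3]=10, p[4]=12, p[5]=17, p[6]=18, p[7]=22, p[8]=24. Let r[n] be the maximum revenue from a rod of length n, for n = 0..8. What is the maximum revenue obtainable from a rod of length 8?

27

   n    0    1    2    3    4    5    6    7    8
r[n]    0    3    6   10   13   17   20   23   27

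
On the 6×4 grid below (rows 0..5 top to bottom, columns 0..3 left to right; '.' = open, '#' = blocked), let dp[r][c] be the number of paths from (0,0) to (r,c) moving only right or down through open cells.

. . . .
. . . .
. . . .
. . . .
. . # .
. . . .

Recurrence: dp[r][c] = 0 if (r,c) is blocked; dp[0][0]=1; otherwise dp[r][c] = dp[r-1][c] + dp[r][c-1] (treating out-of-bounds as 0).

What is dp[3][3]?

20

r\c   0   1   2   3
  0   1   1   1   1
  1   1   2   3   4
  2   1   3   6  10
  3   1   4  10  20
  4   1   5   0  20
  5   1   6   6  26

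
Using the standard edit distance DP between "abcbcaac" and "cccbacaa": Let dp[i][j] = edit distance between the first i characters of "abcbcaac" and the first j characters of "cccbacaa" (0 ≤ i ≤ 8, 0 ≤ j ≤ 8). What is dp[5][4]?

3

   ''  c  c  c  b  a  c  a  a
''  0  1  2  3  4  5  6  7  8
 a  1  1  2  3  4  4  5  6  7
 b  2  2  2  3  3  4  5  6  7
 c  3  2  2  2  3  4  4  5  6
 b  4  3  3  3  2  3  4  5  6
 c  5  4  3  3  3  3  3  4  5
 a  6  5  4  4  4  3  4  3  4
 a  7  6  5  5  5  4  4  4  3
 c  8  7  6  5  6  5  4  5  4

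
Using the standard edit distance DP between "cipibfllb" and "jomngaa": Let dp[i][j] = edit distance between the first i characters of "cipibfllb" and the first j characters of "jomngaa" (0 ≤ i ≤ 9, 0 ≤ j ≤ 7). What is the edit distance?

9

   ''  j  o  m  n  g  a  a
''  0  1  2  3  4  5  6  7
 c  1  1  2  3  4  5  6  7
 i  2  2  2  3  4  5  6  7
 p  3  3  3  3  4  5  6  7
 i  4  4  4  4  4  5  6  7
 b  5  5  5  5  5  5  6  7
 f  6  6  6  6  6  6  6  7
 l  7  7  7  7  7  7  7  7
 l  8  8  8  8  8  8  8  8
 b  9  9  9  9  9  9  9  9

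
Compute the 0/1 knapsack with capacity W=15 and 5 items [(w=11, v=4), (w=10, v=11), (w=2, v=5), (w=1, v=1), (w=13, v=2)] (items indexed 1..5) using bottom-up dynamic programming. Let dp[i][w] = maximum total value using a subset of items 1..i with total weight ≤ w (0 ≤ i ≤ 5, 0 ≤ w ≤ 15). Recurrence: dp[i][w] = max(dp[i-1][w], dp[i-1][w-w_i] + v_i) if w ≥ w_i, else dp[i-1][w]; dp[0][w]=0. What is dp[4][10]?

11

i\w   0   1   2   3   4   5   6   7   8   9  10  11  12  13  14  15
  0   0   0   0   0   0   0   0   0   0   0   0   0   0   0   0   0
  1   0   0   0   0   0   0   0   0   0   0   0   4   4   4   4   4
  2   0   0   0   0   0   0   0   0   0   0  11  11  11  11  11  11
  3   0   0   5   5   5   5   5   5   5   5  11  11  16  16  16  16
  4   0   1   5   6   6   6   6   6   6   6  11  12  16  17  17  17
  5   0   1   5   6   6   6   6   6   6   6  11  12  16  17  17  17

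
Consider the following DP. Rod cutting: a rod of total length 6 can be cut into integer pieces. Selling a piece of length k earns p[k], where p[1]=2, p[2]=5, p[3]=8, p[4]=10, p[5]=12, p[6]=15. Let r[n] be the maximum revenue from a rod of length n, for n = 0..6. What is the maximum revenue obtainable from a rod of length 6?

   n    0    1    2    3    4    5    6
r[n]    0    2    5    8   10   13   16

16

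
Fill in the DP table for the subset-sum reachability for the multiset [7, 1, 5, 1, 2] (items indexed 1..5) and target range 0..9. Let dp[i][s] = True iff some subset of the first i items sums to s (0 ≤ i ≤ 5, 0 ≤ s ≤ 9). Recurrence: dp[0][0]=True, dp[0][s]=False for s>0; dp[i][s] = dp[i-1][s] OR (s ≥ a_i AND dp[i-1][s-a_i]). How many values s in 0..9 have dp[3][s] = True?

6

i\s   0   1   2   3   4   5   6   7   8   9
  0   T   F   F   F   F   F   F   F   F   F
  1   T   F   F   F   F   F   F   T   F   F
  2   T   T   F   F   F   F   F   T   T   F
  3   T   T   F   F   F   T   T   T   T   F
  4   T   T   T   F   F   T   T   T   T   T
  5   T   T   T   T   T   T   T   T   T   T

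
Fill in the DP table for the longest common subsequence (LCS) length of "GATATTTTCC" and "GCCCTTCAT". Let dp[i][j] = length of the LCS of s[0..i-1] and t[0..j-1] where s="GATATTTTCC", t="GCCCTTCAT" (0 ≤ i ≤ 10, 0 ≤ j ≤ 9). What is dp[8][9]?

   ''  G  C  C  C  T  T  C  A  T
''  0  0  0  0  0  0  0  0  0  0
 G  0  1  1  1  1  1  1  1  1  1
 A  0  1  1  1  1  1  1  1  2  2
 T  0  1  1  1  1  2  2  2  2  3
 A  0  1  1  1  1  2  2  2  3  3
 T  0  1  1  1  1  2  3  3  3  4
 T  0  1  1  1  1  2  3  3  3  4
 T  0  1  1  1  1  2  3  3  3  4
 T  0  1  1  1  1  2  3  3  3  4
 C  0  1  2  2  2  2  3  4  4  4
 C  0  1  2  3  3  3  3  4  4  4

4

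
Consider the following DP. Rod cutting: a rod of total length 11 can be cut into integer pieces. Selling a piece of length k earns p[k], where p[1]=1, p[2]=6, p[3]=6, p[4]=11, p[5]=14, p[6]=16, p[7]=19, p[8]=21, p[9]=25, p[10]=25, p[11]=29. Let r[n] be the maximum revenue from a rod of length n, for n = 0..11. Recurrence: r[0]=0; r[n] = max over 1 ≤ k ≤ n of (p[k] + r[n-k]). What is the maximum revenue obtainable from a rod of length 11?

32

   n    0    1    2    3    4    5    6    7    8    9   10   11
r[n]    0    1    6    7   12   14   18   20   24   26   30   32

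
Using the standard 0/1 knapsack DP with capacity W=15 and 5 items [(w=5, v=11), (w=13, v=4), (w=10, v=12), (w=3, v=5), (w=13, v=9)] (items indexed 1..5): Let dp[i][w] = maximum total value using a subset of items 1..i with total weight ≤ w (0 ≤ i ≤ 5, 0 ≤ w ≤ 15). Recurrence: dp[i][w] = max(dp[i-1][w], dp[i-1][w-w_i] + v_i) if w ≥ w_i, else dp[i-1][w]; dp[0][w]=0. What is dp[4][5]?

11

i\w   0   1   2   3   4   5   6   7   8   9  10  11  12  13  14  15
  0   0   0   0   0   0   0   0   0   0   0   0   0   0   0   0   0
  1   0   0   0   0   0  11  11  11  11  11  11  11  11  11  11  11
  2   0   0   0   0   0  11  11  11  11  11  11  11  11  11  11  11
  3   0   0   0   0   0  11  11  11  11  11  12  12  12  12  12  23
  4   0   0   0   5   5  11  11  11  16  16  16  16  16  17  17  23
  5   0   0   0   5   5  11  11  11  16  16  16  16  16  17  17  23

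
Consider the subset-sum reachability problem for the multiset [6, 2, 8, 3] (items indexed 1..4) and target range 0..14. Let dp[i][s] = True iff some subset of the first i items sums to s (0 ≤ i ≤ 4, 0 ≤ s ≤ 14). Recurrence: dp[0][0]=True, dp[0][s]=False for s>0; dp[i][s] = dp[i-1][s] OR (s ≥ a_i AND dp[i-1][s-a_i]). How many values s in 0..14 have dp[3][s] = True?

i\s   0   1   2   3   4   5   6   7   8   9  10  11  12  13  14
  0   T   F   F   F   F   F   F   F   F   F   F   F   F   F   F
  1   T   F   F   F   F   F   T   F   F   F   F   F   F   F   F
  2   T   F   T   F   F   F   T   F   T   F   F   F   F   F   F
  3   T   F   T   F   F   F   T   F   T   F   T   F   F   F   T
  4   T   F   T   T   F   T   T   F   T   T   T   T   F   T   T

6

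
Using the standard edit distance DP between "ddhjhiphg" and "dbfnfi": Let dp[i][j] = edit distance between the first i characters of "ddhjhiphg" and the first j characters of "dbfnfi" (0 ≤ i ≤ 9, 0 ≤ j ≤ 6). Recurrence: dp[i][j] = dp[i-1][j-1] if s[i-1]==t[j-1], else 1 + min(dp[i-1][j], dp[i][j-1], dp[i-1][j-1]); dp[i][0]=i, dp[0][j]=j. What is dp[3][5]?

4

   ''  d  b  f  n  f  i
''  0  1  2  3  4  5  6
 d  1  0  1  2  3  4  5
 d  2  1  1  2  3  4  5
 h  3  2  2  2  3  4  5
 j  4  3  3  3  3  4  5
 h  5  4  4  4  4  4  5
 i  6  5  5  5  5  5  4
 p  7  6  6  6  6  6  5
 h  8  7  7  7  7  7  6
 g  9  8  8  8  8  8  7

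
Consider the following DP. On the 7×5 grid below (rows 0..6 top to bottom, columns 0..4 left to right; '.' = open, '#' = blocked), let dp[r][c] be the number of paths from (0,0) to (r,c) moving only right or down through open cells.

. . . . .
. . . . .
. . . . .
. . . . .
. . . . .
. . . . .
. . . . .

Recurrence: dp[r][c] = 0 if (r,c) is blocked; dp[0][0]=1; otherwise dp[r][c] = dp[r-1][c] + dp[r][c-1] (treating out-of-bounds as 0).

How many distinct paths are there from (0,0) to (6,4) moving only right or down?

r\c   0   1   2   3   4
  0   1   1   1   1   1
  1   1   2   3   4   5
  2   1   3   6  10  15
  3   1   4  10  20  35
  4   1   5  15  35  70
  5   1   6  21  56 126
  6   1   7  28  84 210

210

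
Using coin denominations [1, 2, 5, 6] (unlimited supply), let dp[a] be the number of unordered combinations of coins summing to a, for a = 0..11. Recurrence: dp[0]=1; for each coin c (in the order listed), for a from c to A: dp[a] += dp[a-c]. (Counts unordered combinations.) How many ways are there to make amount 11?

after  coin     0     1     2     3     4     5     6     7     8     9    10    11
          1     1     1     1     1     1     1     1     1     1     1     1     1
          2     1     1     2     2     3     3     4     4     5     5     6     6
          5     1     1     2     2     3     4     5     6     7     8    10    11
          6     1     1     2     2     3     4     6     7     9    10    13    15

15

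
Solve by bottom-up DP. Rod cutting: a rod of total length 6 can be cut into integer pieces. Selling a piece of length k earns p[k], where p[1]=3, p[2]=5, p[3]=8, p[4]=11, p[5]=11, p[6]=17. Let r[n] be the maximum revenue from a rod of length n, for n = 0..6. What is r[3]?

   n    0    1    2    3    4    5    6
r[n]    0    3    6    9   12   15   18

9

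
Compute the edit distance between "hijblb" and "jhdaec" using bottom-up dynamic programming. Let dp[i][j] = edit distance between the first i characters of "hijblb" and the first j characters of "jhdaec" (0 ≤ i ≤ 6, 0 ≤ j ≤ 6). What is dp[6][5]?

   ''  j  h  d  a  e  c
''  0  1  2  3  4  5  6
 h  1  1  1  2  3  4  5
 i  2  2  2  2  3  4  5
 j  3  2  3  3  3  4  5
 b  4  3  3  4  4  4  5
 l  5  4  4  4  5  5  5
 b  6  5  5  5  5  6  6

6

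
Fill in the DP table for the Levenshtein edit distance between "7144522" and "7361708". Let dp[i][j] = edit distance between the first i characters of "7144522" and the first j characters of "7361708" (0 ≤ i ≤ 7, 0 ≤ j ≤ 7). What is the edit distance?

   ''  7  3  6  1  7  0  8
''  0  1  2  3  4  5  6  7
 7  1  0  1  2  3  4  5  6
 1  2  1  1  2  2  3  4  5
 4  3  2  2  2  3  3  4  5
 4  4  3  3  3  3  4  4  5
 5  5  4  4  4  4  4  5  5
 2  6  5  5  5  5  5  5  6
 2  7  6  6  6  6  6  6  6

6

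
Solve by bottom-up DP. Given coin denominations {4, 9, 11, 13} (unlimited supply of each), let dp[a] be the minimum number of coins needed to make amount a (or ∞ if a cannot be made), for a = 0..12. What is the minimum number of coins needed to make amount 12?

3

 a  0  1  2  3  4  5  6  7  8  9 10 11 12
dp  0  -  -  -  1  -  -  -  2  1  -  1  3
(- denotes ∞ / unreachable)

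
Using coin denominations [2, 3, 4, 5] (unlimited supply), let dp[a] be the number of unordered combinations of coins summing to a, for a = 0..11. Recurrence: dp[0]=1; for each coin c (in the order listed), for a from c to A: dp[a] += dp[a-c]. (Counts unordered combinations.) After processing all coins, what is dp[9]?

5

after  coin     0     1     2     3     4     5     6     7     8     9    10    11
          2     1     0     1     0     1     0     1     0     1     0     1     0
          3     1     0     1     1     1     1     2     1     2     2     2     2
          4     1     0     1     1     2     1     3     2     4     3     5     4
          5     1     0     1     1     2     2     3     3     5     5     7     7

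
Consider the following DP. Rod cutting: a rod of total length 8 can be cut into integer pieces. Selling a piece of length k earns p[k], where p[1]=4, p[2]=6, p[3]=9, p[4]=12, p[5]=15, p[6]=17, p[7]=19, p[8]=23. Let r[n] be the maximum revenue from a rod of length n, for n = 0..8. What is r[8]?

32

   n    0    1    2    3    4    5    6    7    8
r[n]    0    4    8   12   16   20   24   28   32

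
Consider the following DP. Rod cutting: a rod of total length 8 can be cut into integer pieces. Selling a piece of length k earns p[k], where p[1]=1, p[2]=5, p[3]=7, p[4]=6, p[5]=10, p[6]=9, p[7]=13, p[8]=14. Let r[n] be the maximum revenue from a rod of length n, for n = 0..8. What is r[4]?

10

   n    0    1    2    3    4    5    6    7    8
r[n]    0    1    5    7   10   12   15   17   20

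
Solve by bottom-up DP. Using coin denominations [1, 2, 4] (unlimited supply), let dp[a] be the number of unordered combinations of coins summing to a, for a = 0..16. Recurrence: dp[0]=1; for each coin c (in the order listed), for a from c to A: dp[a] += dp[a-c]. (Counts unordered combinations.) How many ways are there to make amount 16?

25

after  coin     0     1     2     3     4     5     6     7     8     9    10    11    12    13    14    15    16
          1     1     1     1     1     1     1     1     1     1     1     1     1     1     1     1     1     1
          2     1     1     2     2     3     3     4     4     5     5     6     6     7     7     8     8     9
          4     1     1     2     2     4     4     6     6     9     9    12    12    16    16    20    20    25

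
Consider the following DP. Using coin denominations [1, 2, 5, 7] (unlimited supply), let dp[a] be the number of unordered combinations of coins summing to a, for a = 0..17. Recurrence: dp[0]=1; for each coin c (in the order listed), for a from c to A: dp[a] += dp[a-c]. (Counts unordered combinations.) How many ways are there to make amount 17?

after  coin     0     1     2     3     4     5     6     7     8     9    10    11    12    13    14    15    16    17
          1     1     1     1     1     1     1     1     1     1     1     1     1     1     1     1     1     1     1
          2     1     1     2     2     3     3     4     4     5     5     6     6     7     7     8     8     9     9
          5     1     1     2     2     3     4     5     6     7     8    10    11    13    14    16    18    20    22
          7     1     1     2     2     3     4     5     7     8    10    12    14    17    19    23    26    30    34

34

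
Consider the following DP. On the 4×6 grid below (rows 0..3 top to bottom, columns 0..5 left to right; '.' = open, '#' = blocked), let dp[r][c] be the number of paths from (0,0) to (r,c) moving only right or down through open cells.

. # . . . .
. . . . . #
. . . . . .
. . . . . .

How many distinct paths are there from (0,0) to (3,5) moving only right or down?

20

r\c   0   1   2   3   4   5
  0   1   0   0   0   0   0
  1   1   1   1   1   1   0
  2   1   2   3   4   5   5
  3   1   3   6  10  15  20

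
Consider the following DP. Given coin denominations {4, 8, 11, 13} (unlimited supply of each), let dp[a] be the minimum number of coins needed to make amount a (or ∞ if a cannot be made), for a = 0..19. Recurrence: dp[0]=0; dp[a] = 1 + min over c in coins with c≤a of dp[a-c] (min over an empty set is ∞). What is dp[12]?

 a  0  1  2  3  4  5  6  7  8  9 10 11 12 13 14 15 16 17 18 19
dp  0  -  -  -  1  -  -  -  1  -  -  1  2  1  -  2  2  2  -  2
(- denotes ∞ / unreachable)

2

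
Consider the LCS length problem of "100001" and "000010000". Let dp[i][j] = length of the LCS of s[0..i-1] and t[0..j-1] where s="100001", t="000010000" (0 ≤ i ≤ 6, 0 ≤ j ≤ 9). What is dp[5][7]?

4

   ''  0  0  0  0  1  0  0  0  0
''  0  0  0  0  0  0  0  0  0  0
 1  0  0  0  0  0  1  1  1  1  1
 0  0  1  1  1  1  1  2  2  2  2
 0  0  1  2  2  2  2  2  3  3  3
 0  0  1  2  3  3  3  3  3  4  4
 0  0  1  2  3  4  4  4  4  4  5
 1  0  1  2  3  4  5  5  5  5  5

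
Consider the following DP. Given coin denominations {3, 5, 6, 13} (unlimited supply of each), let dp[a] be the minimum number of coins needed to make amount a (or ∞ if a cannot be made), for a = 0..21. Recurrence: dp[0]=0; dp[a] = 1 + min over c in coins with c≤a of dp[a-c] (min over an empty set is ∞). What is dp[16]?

2

 a  0  1  2  3  4  5  6  7  8  9 10 11 12 13 14 15 16 17 18 19 20 21
dp  0  -  -  1  -  1  1  -  2  2  2  2  2  1  3  3  2  3  2  2  4  3
(- denotes ∞ / unreachable)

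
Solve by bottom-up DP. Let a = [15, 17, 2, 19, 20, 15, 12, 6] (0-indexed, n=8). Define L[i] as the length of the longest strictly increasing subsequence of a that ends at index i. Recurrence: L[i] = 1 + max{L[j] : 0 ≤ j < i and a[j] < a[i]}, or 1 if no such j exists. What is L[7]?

2

   i    0    1    2    3    4    5    6    7
a[i]   15   17    2   19   20   15   12    6
L[i]    1    2    1    3    4    2    2    2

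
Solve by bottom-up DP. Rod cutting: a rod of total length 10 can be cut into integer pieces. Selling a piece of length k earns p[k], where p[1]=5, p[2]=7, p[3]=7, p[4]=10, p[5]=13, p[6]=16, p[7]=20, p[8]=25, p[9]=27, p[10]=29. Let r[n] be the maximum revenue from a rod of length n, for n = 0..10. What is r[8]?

   n    0    1    2    3    4    5    6    7    8    9   10
r[n]    0    5   10   15   20   25   30   35   40   45   50

40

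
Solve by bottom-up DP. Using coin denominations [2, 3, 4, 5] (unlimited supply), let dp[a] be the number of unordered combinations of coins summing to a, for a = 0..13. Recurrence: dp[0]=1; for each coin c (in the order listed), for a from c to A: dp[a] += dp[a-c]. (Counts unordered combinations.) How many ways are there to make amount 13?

after  coin     0     1     2     3     4     5     6     7     8     9    10    11    12    13
          2     1     0     1     0     1     0     1     0     1     0     1     0     1     0
          3     1     0     1     1     1     1     2     1     2     2     2     2     3     2
          4     1     0     1     1     2     1     3     2     4     3     5     4     7     5
          5     1     0     1     1     2     2     3     3     5     5     7     7    10    10

10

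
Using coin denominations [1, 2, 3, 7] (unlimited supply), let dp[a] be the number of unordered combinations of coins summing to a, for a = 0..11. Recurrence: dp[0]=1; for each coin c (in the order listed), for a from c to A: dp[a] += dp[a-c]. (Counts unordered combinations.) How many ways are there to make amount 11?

after  coin     0     1     2     3     4     5     6     7     8     9    10    11
          1     1     1     1     1     1     1     1     1     1     1     1     1
          2     1     1     2     2     3     3     4     4     5     5     6     6
          3     1     1     2     3     4     5     7     8    10    12    14    16
          7     1     1     2     3     4     5     7     9    11    14    17    20

20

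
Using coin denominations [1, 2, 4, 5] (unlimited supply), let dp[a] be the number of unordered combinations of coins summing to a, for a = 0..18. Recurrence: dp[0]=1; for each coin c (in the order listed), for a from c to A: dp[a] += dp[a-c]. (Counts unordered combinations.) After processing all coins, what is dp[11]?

after  coin     0     1     2     3     4     5     6     7     8     9    10    11    12    13    14    15    16    17    18
          1     1     1     1     1     1     1     1     1     1     1     1     1     1     1     1     1     1     1     1
          2     1     1     2     2     3     3     4     4     5     5     6     6     7     7     8     8     9     9    10
          4     1     1     2     2     4     4     6     6     9     9    12    12    16    16    20    20    25    25    30
          5     1     1     2     2     4     5     7     8    11    13    17    19    24    27    33    37    44    49    57

19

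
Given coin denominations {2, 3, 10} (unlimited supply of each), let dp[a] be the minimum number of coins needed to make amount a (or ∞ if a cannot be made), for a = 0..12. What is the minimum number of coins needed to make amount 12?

2

 a  0  1  2  3  4  5  6  7  8  9 10 11 12
dp  0  -  1  1  2  2  2  3  3  3  1  4  2
(- denotes ∞ / unreachable)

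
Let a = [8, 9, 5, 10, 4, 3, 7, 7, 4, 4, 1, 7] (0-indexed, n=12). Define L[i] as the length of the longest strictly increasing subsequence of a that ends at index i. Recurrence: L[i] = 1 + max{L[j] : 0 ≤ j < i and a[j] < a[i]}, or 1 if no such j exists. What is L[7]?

   i    0    1    2    3    4    5    6    7    8    9   10   11
a[i]    8    9    5   10    4    3    7    7    4    4    1    7
L[i]    1    2    1    3    1    1    2    2    2    2    1    3

2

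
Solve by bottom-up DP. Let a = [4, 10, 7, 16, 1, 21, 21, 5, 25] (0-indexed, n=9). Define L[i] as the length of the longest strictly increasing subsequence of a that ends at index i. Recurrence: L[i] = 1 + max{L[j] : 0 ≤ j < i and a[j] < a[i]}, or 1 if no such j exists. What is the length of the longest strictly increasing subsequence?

5

   i    0    1    2    3    4    5    6    7    8
a[i]    4   10    7   16    1   21   21    5   25
L[i]    1    2    2    3    1    4    4    2    5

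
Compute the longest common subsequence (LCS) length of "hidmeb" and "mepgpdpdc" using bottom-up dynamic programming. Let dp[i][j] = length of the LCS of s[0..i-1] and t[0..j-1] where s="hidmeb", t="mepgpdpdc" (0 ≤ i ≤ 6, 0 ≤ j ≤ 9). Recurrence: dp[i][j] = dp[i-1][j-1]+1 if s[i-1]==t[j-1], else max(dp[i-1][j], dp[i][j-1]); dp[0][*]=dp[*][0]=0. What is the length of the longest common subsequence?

   ''  m  e  p  g  p  d  p  d  c
''  0  0  0  0  0  0  0  0  0  0
 h  0  0  0  0  0  0  0  0  0  0
 i  0  0  0  0  0  0  0  0  0  0
 d  0  0  0  0  0  0  1  1  1  1
 m  0  1  1  1  1  1  1  1  1  1
 e  0  1  2  2  2  2  2  2  2  2
 b  0  1  2  2  2  2  2  2  2  2

2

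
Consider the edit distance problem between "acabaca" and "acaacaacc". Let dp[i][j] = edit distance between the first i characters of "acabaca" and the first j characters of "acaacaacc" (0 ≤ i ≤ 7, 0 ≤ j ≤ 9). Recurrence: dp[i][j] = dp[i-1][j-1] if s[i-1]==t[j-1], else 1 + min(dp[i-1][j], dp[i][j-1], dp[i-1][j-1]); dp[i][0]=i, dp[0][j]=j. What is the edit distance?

   ''  a  c  a  a  c  a  a  c  c
''  0  1  2  3  4  5  6  7  8  9
 a  1  0  1  2  3  4  5  6  7  8
 c  2  1  0  1  2  3  4  5  6  7
 a  3  2  1  0  1  2  3  4  5  6
 b  4  3  2  1  1  2  3  4  5  6
 a  5  4  3  2  1  2  2  3  4  5
 c  6  5  4  3  2  1  2  3  3  4
 a  7  6  5  4  3  2  1  2  3  4

4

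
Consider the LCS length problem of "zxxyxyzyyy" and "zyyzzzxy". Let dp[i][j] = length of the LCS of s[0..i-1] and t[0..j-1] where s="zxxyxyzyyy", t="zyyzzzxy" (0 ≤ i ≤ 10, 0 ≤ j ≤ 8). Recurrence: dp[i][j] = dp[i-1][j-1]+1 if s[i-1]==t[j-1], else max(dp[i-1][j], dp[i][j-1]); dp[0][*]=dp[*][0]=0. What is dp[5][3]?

   ''  z  y  y  z  z  z  x  y
''  0  0  0  0  0  0  0  0  0
 z  0  1  1  1  1  1  1  1  1
 x  0  1  1  1  1  1  1  2  2
 x  0  1  1  1  1  1  1  2  2
 y  0  1  2  2  2  2  2  2  3
 x  0  1  2  2  2  2  2  3  3
 y  0  1  2  3  3  3  3  3  4
 z  0  1  2  3  4  4  4  4  4
 y  0  1  2  3  4  4  4  4  5
 y  0  1  2  3  4  4  4  4  5
 y  0  1  2  3  4  4  4  4  5

2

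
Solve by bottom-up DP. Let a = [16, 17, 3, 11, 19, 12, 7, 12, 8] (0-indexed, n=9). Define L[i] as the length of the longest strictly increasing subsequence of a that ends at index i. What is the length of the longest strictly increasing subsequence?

3

   i    0    1    2    3    4    5    6    7    8
a[i]   16   17    3   11   19   12    7   12    8
L[i]    1    2    1    2    3    3    2    3    3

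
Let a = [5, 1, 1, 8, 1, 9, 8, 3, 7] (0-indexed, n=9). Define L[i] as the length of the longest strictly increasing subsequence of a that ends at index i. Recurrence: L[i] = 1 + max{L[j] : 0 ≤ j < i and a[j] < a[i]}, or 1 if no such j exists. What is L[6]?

2

   i    0    1    2    3    4    5    6    7    8
a[i]    5    1    1    8    1    9    8    3    7
L[i]    1    1    1    2    1    3    2    2    3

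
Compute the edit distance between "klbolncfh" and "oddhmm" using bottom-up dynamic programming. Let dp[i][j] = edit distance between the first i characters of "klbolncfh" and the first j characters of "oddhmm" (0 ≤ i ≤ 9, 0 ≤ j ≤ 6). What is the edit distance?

   ''  o  d  d  h  m  m
''  0  1  2  3  4  5  6
 k  1  1  2  3  4  5  6
 l  2  2  2  3  4  5  6
 b  3  3  3  3  4  5  6
 o  4  3  4  4  4  5  6
 l  5  4  4  5  5  5  6
 n  6  5  5  5  6  6  6
 c  7  6  6  6  6  7  7
 f  8  7  7  7  7  7  8
 h  9  8  8  8  7  8  8

8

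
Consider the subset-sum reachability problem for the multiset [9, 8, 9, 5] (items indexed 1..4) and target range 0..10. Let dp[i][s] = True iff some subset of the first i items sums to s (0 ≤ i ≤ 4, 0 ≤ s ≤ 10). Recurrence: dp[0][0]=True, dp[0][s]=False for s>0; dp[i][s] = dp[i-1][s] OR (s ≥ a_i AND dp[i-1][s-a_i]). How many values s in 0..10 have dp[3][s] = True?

3

i\s   0   1   2   3   4   5   6   7   8   9  10
  0   T   F   F   F   F   F   F   F   F   F   F
  1   T   F   F   F   F   F   F   F   F   T   F
  2   T   F   F   F   F   F   F   F   T   T   F
  3   T   F   F   F   F   F   F   F   T   T   F
  4   T   F   F   F   F   T   F   F   T   T   F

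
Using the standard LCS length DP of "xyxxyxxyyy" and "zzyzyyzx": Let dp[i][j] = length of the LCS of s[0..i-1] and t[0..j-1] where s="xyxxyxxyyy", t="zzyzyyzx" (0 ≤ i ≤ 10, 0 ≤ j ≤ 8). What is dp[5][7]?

2

   ''  z  z  y  z  y  y  z  x
''  0  0  0  0  0  0  0  0  0
 x  0  0  0  0  0  0  0  0  1
 y  0  0  0  1  1  1  1  1  1
 x  0  0  0  1  1  1  1  1  2
 x  0  0  0  1  1  1  1  1  2
 y  0  0  0  1  1  2  2  2  2
 x  0  0  0  1  1  2  2  2  3
 x  0  0  0  1  1  2  2  2  3
 y  0  0  0  1  1  2  3  3  3
 y  0  0  0  1  1  2  3  3  3
 y  0  0  0  1  1  2  3  3  3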